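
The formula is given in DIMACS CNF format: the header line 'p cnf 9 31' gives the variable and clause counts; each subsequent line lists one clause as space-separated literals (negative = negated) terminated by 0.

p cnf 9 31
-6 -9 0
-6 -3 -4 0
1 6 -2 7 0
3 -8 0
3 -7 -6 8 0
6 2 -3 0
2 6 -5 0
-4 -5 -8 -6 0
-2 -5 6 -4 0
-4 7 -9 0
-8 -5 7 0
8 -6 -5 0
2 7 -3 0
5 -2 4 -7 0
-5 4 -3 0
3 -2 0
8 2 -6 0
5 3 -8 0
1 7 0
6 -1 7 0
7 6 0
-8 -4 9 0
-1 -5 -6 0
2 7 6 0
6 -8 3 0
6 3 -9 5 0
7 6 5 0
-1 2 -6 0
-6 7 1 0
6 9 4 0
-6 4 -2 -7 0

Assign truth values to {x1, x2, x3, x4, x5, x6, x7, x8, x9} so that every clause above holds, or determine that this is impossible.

Try x6 = False.
Unit clause (x7) forces x7 = True.
Try x3 = True.
Unit clause (x2) forces x2 = True.
Try x5 = False.
Unit clause (x4) forces x4 = True.
Try x8 = True.
Unit clause (x9) forces x9 = True.
No clause remains; x1 is free.

x1: False; x2: True; x3: True; x4: True; x5: False; x6: False; x7: True; x8: True; x9: True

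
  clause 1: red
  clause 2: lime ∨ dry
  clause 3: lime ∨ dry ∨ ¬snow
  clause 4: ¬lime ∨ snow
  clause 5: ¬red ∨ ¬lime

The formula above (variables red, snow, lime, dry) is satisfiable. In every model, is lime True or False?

False

Suppose lime = True.
(red) alone gives red = True.
Now (¬red) is unsatisfied and unit — conflict.
So every satisfying assignment has lime = False.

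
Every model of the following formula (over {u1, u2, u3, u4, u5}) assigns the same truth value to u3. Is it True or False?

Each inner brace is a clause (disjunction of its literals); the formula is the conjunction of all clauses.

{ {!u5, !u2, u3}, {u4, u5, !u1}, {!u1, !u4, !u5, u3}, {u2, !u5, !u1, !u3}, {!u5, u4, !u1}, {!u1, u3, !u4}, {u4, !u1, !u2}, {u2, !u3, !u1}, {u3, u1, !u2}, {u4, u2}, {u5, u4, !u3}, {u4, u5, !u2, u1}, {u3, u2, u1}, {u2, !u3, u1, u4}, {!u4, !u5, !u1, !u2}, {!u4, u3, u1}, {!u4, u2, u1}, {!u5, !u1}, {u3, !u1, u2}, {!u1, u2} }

Suppose u3 = false.
Case u5 = false:
Case u4 = true:
Unit clause (!u1) forces u1 = false.
But (u1) is also a unit clause — contradiction.
Backtrack on u4: now try u4 = false.
Unit clause (!u1) forces u1 = false.
Unit clause (!u2) forces u2 = false.
But (u2) is also a unit clause — contradiction.
Either choice for u4 ends in contradiction.
Backtrack on u5: now try u5 = true.
Unit clause (!u2) forces u2 = false.
Unit clause (u4) forces u4 = true.
Unit clause (!u1) forces u1 = false.
But (u1) is also a unit clause — contradiction.
Either choice for u5 ends in contradiction.
So every satisfying assignment has u3 = True.

True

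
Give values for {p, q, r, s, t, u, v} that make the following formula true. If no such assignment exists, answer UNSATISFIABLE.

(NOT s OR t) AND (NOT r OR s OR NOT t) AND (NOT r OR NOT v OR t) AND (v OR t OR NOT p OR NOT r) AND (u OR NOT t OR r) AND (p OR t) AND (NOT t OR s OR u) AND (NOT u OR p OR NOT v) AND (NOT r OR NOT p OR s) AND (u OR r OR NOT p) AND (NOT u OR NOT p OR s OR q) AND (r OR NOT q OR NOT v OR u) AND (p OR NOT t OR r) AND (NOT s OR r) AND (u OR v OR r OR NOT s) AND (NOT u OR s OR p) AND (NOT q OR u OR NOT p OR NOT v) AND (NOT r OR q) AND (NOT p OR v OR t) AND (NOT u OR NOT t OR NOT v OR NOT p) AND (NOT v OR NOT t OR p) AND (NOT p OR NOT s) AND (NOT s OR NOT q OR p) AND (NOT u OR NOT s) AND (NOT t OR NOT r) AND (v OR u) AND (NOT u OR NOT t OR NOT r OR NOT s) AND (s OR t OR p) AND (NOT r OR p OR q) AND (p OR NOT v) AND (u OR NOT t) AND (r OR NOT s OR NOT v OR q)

p ↦ true, q ↦ true, r ↦ false, s ↦ false, t ↦ false, u ↦ true, v ↦ true

Try s = false.
Try r = false.
Try u = true.
(p) alone gives p = true.
(q) alone gives q = true.
Try v = true.
(NOT t) alone gives t = false.
All clauses are satisfied.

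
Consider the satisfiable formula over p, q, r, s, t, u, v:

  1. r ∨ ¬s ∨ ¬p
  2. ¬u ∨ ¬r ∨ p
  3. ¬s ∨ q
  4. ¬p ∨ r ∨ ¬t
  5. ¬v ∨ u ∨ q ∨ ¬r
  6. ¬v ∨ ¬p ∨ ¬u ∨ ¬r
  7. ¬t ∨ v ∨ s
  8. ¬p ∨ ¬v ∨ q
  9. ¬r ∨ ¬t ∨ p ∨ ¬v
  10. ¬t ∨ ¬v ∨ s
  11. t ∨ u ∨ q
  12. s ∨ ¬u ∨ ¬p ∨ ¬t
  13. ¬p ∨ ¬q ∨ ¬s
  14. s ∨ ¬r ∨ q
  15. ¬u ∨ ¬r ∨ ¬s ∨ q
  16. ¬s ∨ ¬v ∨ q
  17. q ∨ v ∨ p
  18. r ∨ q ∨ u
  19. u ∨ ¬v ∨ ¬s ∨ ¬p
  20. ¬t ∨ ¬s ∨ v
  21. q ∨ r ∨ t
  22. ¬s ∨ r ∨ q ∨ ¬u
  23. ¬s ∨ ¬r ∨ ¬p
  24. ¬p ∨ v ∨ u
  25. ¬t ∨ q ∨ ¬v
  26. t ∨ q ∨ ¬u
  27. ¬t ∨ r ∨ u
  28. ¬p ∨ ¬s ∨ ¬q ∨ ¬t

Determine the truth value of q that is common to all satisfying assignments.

Suppose q = False.
Unit clause (¬s) forces s = False.
Unit clause (¬r) forces r = False.
Unit clause (u) forces u = True.
Unit clause (t) forces t = True.
Unit clause (¬p) forces p = False.
Unit clause (v) forces v = True.
That conflicts with the unit clause (¬v).
So every satisfying assignment has q = True.

True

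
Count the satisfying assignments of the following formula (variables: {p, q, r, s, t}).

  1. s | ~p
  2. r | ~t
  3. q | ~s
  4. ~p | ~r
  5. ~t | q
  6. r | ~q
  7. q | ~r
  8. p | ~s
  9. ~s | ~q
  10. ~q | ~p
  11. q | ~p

There are 2^5 = 32 truth assignments over (p, q, r, s, t).
Split on p. With p = 1, the clauses containing p are satisfied and ~p drops from the rest; 0 of the 2^4 = 16 assignments to the other variables satisfy what remains.
With p = 0, by the same count on the reduced clause set, 3 assignments work.
(One model: p=F, q=F, r=F, s=F, t=F.)
Total: 0 + 3 = 3.

3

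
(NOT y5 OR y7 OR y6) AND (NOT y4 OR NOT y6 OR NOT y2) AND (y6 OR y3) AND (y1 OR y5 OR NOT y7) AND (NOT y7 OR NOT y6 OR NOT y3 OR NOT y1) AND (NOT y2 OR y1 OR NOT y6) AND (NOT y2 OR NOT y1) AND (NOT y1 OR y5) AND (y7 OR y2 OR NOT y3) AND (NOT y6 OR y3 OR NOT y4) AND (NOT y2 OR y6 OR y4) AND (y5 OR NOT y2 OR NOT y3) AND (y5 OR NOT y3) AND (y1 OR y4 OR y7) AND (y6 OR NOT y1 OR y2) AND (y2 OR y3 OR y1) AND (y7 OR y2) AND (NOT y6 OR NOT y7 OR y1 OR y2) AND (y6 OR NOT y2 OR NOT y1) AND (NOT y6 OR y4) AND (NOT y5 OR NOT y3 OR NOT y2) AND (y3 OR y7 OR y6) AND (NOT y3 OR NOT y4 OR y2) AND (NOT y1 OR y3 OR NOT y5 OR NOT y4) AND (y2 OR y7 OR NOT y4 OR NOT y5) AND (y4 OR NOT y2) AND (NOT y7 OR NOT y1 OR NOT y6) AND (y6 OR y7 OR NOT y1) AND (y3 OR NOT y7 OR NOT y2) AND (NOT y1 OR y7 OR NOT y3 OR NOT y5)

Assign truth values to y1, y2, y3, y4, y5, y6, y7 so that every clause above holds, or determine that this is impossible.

y1: false,  y2: false,  y3: true,  y4: false,  y5: true,  y6: false,  y7: true

Try y6 = false.
The clause (y3) is unit, so y3 = true.
The clause (y5) is unit, so y5 = true.
The clause (y7) is unit, so y7 = true.
The clause (NOT y2) is unit, so y2 = false.
The clause (NOT y1) is unit, so y1 = false.
The clause (NOT y4) is unit, so y4 = false.
This assignment satisfies each clause.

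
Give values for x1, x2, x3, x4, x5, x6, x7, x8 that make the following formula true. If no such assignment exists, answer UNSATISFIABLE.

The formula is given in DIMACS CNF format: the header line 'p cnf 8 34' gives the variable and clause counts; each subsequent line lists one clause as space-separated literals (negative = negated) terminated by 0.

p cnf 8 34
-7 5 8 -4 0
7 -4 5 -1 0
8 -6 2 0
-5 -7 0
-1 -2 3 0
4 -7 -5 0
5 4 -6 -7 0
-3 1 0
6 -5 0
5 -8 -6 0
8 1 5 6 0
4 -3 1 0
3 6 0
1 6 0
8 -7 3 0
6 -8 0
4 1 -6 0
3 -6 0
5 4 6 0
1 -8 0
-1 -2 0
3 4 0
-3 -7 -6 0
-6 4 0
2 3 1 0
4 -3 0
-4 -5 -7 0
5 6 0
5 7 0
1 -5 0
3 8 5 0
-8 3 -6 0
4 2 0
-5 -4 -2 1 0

x1 ↦ True; x2 ↦ False; x3 ↦ True; x4 ↦ True; x5 ↦ True; x6 ↦ True; x7 ↦ False; x8 ↦ True

Try x5 = True.
From the singleton clause (¬x7), x7 = False.
From the singleton clause (x6), x6 = True.
From the singleton clause (x3), x3 = True.
From the singleton clause (x1), x1 = True.
From the singleton clause (¬x2), x2 = False.
From the singleton clause (x8), x8 = True.
From the singleton clause (x4), x4 = True.
All clauses are satisfied.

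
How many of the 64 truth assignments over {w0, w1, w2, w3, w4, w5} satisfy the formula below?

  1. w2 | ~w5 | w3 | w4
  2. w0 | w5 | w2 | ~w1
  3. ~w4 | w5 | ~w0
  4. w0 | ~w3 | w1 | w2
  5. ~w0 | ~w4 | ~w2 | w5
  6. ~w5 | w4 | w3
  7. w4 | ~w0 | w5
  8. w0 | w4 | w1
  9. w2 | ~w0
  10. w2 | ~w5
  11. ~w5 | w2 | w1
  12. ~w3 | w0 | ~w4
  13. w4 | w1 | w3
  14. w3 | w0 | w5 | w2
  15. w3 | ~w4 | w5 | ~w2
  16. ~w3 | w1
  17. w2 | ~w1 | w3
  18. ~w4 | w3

5

There are 2^6 = 64 truth assignments over (w0, w1, w2, w3, w4, w5).
Split on w2. With w2 = 1, the clauses containing w2 are satisfied and ~w2 drops from the rest; 5 of the 2^5 = 32 assignments to the other variables satisfy what remains.
With w2 = 0, by the same count on the reduced clause set, 0 assignments work.
Total: 5 + 0 = 5.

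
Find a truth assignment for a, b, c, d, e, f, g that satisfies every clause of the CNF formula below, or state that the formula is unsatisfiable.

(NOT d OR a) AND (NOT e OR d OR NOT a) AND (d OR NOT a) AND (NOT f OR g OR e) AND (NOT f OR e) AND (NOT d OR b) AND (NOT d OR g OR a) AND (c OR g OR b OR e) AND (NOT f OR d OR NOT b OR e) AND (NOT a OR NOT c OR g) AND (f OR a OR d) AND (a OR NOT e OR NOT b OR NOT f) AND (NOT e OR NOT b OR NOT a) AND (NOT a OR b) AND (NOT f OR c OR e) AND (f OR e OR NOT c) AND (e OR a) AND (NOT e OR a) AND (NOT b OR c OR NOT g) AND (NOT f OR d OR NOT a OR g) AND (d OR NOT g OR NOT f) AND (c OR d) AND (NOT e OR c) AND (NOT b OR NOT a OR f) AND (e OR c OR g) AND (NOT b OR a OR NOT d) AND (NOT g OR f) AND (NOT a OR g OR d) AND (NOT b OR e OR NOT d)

UNSATISFIABLE

Try d = false.
(NOT a) alone gives a = false.
(f) alone gives f = true.
(e) alone gives e = true.
Now (NOT e) is unsatisfied and unit — conflict.
That branch fails; take d = true instead.
(a) alone gives a = true.
(b) alone gives b = true.
(NOT e) alone gives e = false.
Now (e) is unsatisfied and unit — conflict.
Neither d = true nor d = false works.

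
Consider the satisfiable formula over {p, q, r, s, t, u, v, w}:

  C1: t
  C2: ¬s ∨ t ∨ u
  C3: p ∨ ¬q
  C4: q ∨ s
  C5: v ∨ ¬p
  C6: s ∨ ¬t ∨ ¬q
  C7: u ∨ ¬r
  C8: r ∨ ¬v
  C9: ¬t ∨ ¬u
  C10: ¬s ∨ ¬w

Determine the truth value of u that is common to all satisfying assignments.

Suppose u = True.
The clause (t) is unit, so t = True.
But (¬t) is also a unit clause — contradiction.
So every satisfying assignment has u = False.

False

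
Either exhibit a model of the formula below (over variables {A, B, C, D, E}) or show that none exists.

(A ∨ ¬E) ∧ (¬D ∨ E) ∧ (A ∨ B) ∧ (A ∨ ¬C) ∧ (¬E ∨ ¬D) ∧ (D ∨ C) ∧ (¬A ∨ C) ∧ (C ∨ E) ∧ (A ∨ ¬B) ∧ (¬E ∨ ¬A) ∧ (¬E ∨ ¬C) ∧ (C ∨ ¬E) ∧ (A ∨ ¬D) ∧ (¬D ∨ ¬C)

A ↦ True,  B ↦ False,  C ↦ True,  D ↦ False,  E ↦ False

Case A = True:
The clause (C) is unit, so C = True.
The clause (¬E) is unit, so E = False.
The clause (¬D) is unit, so D = False.
Every clause is now satisfied; B is unconstrained.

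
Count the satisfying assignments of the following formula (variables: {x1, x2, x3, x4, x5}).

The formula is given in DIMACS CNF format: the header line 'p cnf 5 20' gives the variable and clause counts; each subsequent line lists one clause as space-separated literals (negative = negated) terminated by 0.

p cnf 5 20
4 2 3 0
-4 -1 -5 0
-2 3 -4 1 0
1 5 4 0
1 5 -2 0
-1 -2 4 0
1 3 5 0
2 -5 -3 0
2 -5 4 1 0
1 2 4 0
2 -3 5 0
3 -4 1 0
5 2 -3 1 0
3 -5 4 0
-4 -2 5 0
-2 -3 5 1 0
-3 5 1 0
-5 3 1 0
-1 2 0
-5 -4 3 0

There are 2^5 = 32 truth assignments over (x1, x2, x3, x4, x5).
Split on x5. With x5 = True, the clauses containing x5 are satisfied and ¬x5 drops from the rest; 2 of the 2^4 = 16 assignments to the other variables satisfy what remains.
With x5 = False, by the same count on the reduced clause set, 0 assignments work.
Total: 2 + 0 = 2.

2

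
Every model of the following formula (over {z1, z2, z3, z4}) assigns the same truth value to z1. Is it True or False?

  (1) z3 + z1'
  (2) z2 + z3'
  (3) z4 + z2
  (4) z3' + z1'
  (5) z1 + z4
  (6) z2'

Suppose z1 = 1.
Unit clause (z3) forces z3 = 1.
But (z3') is also a unit clause — contradiction.
So every satisfying assignment has z1 = False.

False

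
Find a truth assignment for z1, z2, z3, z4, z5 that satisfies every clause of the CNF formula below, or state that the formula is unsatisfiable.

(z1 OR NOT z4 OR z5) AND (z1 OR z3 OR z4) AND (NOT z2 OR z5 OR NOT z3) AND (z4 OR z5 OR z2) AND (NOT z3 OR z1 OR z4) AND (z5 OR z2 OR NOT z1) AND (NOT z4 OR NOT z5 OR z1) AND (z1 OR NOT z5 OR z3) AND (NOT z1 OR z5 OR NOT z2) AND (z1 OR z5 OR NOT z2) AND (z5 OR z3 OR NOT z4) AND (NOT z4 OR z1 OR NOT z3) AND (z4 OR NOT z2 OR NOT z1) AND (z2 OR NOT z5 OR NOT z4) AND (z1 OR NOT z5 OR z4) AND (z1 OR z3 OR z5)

Branch on z1: set z1 = true.
Branch on z5: set z5 = true.
Branch on z4: set z4 = true.
The clause (z2) is unit, so z2 = true.
Every clause is now satisfied; z3 is unconstrained.

z1 ↦ true; z2 ↦ true; z3 ↦ false; z4 ↦ true; z5 ↦ true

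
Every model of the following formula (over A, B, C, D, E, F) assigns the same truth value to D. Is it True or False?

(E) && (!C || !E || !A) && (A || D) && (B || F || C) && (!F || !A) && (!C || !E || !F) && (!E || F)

True

Suppose D = false.
(E) alone gives E = true.
(A) alone gives A = true.
(!C) alone gives C = false.
(!F) alone gives F = false.
That conflicts with the unit clause (F).
So every satisfying assignment has D = True.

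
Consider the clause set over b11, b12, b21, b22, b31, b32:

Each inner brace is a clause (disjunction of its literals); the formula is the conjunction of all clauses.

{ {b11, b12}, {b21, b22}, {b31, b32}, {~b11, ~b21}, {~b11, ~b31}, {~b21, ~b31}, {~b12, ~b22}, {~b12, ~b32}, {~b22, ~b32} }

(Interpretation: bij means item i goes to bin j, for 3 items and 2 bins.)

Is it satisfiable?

No, unsatisfiable

Case b11 = 1:
(~b21) alone gives b21 = 0.
(b22) alone gives b22 = 1.
(~b31) alone gives b31 = 0.
(b32) alone gives b32 = 1.
Now (~b32) is unsatisfied and unit — conflict.
Undo b11 and try b11 = 0.
(b12) alone gives b12 = 1.
(~b22) alone gives b22 = 0.
(b21) alone gives b21 = 1.
(~b31) alone gives b31 = 0.
(b32) alone gives b32 = 1.
Now (~b32) is unsatisfied and unit — conflict.
Both values of b11 lead to a conflict.
No assignment satisfies every clause.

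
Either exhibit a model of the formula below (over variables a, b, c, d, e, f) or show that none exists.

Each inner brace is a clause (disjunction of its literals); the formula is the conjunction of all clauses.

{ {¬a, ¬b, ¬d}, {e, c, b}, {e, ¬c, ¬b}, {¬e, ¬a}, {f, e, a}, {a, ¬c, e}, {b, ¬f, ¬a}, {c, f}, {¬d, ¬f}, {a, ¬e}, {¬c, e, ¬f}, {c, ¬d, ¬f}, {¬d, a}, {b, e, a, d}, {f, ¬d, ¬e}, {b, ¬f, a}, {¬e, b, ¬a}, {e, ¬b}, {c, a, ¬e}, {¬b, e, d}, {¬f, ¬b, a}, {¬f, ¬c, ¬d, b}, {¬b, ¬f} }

Case e = False:
From the singleton clause (¬b), b = False.
From the singleton clause (c), c = True.
From the singleton clause (a), a = True.
From the singleton clause (¬f), f = False.
No clause remains; d is free.

a ↦ True; b ↦ False; c ↦ True; d ↦ False; e ↦ False; f ↦ False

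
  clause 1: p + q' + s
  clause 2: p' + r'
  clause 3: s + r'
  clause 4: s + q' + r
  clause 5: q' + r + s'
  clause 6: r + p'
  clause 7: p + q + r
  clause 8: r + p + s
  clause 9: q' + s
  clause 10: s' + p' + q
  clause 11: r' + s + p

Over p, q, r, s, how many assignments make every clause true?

There are 2^4 = 16 truth assignments over (p, q, r, s).
Check each against the 11 clauses (columns in the order p, q, r, s):
  F F F F  ✗ fails (p + q + r)
  F F F T  ✗ fails (p + q + r)
  F F T F  ✗ fails (s + r')
  F F T T  ✓ satisfies all
  F T F F  ✗ fails (p + q' + s)
  F T F T  ✗ fails (q' + r + s')
  F T T F  ✗ fails (p + q' + s)
  F T T T  ✓ satisfies all
  T F F F  ✗ fails (r + p')
  T F F T  ✗ fails (r + p')
  T F T F  ✗ fails (p' + r')
  T F T T  ✗ fails (p' + r')
  T T F F  ✗ fails (s + q' + r)
  T T F T  ✗ fails (q' + r + s')
  T T T F  ✗ fails (p' + r')
  T T T T  ✗ fails (p' + r')
2 of the 16 rows are models.

2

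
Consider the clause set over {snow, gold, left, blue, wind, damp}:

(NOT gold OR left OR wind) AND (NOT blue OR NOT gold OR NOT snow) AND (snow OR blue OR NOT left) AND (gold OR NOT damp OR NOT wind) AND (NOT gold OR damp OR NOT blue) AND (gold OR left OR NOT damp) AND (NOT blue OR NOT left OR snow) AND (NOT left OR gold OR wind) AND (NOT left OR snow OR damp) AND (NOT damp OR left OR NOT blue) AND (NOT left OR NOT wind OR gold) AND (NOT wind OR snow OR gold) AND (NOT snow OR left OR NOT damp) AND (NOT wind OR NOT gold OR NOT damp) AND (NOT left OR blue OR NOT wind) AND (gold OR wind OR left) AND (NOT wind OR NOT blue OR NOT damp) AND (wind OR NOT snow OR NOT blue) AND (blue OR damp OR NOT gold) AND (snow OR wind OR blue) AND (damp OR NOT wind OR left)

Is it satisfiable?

Case gold = true:
Case left = true:
Case blue = false:
Unit clause (snow) forces snow = true.
Unit clause (NOT wind) forces wind = false.
Unit clause (damp) forces damp = true.
Every clause now holds.
A satisfying assignment: snow: true; gold: true; left: true; blue: false; wind: false; damp: true.

Yes, satisfiable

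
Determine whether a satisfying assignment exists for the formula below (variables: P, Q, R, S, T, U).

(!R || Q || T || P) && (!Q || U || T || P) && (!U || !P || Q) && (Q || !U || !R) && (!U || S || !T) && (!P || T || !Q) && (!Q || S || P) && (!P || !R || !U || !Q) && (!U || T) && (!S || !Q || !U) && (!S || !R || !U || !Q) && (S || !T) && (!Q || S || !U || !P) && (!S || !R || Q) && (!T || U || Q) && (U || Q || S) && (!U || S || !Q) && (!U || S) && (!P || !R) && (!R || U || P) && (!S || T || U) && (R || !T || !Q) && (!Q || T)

Branch on U: set U = true.
From the singleton clause (T), T = true.
From the singleton clause (S), S = true.
From the singleton clause (!Q), Q = false.
From the singleton clause (!P), P = false.
From the singleton clause (!R), R = false.
All clauses are satisfied.
A satisfying assignment: P ↦ false; Q ↦ false; R ↦ false; S ↦ true; T ↦ true; U ↦ true.

Satisfiable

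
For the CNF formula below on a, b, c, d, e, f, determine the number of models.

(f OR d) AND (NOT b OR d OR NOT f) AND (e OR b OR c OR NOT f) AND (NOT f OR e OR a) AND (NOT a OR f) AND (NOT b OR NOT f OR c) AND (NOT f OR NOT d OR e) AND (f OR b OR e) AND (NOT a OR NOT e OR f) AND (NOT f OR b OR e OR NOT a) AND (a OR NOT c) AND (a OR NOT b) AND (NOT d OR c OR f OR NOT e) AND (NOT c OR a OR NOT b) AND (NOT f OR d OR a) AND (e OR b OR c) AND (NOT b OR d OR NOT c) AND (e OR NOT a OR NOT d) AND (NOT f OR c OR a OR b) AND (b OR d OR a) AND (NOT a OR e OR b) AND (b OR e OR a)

There are 2^6 = 64 truth assignments over (a, b, c, d, e, f).
Split on d. With d = true, the clauses containing d are satisfied and NOT d drops from the rest; 3 of the 2^5 = 32 assignments to the other variables satisfy what remains.
With d = false, by the same count on the reduced clause set, 2 assignments work.
(One model: a=T, b=F, c=F, d=F, e=T, f=T.)
Total: 3 + 2 = 5.

5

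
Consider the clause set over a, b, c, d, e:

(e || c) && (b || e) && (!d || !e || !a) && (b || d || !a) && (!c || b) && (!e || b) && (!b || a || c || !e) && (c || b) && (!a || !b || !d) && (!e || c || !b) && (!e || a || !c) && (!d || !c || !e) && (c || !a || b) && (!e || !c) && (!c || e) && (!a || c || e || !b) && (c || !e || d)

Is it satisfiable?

No

Branch on e: set e = true.
From the singleton clause (b), b = true.
From the singleton clause (c), c = true.
But (!c) is also a unit clause — contradiction.
Backtrack on e: now try e = false.
From the singleton clause (c), c = true.
But (!c) is also a unit clause — contradiction.
Both values of e lead to a conflict.
No assignment satisfies every clause.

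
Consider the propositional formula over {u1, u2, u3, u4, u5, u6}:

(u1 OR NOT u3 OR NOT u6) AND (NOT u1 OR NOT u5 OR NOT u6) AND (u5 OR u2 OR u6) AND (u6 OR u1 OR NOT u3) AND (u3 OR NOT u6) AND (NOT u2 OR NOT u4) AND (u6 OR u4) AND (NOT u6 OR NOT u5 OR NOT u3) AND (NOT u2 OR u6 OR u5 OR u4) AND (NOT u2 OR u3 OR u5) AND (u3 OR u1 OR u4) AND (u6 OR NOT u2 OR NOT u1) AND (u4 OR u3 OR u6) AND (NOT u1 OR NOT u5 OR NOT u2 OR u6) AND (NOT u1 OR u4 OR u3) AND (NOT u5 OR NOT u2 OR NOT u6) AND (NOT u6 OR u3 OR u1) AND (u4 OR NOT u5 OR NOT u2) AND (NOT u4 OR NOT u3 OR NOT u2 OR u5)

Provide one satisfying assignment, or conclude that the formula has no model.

u1: false, u2: false, u3: false, u4: true, u5: true, u6: false

Try u3 = false.
(NOT u6) alone gives u6 = false.
(u4) alone gives u4 = true.
(NOT u2) alone gives u2 = false.
(u5) alone gives u5 = true.
Every clause is now satisfied; u1 is unconstrained.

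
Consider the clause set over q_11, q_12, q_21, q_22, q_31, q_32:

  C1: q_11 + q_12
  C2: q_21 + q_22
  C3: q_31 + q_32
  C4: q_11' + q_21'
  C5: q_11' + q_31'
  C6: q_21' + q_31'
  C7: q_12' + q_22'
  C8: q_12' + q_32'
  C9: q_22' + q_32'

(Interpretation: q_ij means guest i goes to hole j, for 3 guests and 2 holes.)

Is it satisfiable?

Try q_11 = 1.
From the singleton clause (q_21'), q_21 = 0.
From the singleton clause (q_22), q_22 = 1.
From the singleton clause (q_31'), q_31 = 0.
From the singleton clause (q_32), q_32 = 1.
Now (q_32') is unsatisfied and unit — conflict.
So q_11 must be the other value — set q_11 = 0.
From the singleton clause (q_12), q_12 = 1.
From the singleton clause (q_22'), q_22 = 0.
From the singleton clause (q_21), q_21 = 1.
From the singleton clause (q_31'), q_31 = 0.
From the singleton clause (q_32), q_32 = 1.
Now (q_32') is unsatisfied and unit — conflict.
Either choice for q_11 ends in contradiction.
No assignment satisfies every clause.

Unsatisfiable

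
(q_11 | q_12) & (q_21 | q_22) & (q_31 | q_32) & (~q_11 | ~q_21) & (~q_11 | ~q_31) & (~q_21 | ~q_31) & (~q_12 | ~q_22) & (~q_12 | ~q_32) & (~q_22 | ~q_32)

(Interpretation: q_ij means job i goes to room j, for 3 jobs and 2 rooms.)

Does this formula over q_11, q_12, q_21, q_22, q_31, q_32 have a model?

No, unsatisfiable

Try q_11 = 1.
From the singleton clause (~q_21), q_21 = 0.
From the singleton clause (q_22), q_22 = 1.
From the singleton clause (~q_31), q_31 = 0.
From the singleton clause (q_32), q_32 = 1.
Now (~q_32) is unsatisfied and unit — conflict.
That branch fails; take q_11 = 0 instead.
From the singleton clause (q_12), q_12 = 1.
From the singleton clause (~q_22), q_22 = 0.
From the singleton clause (q_21), q_21 = 1.
From the singleton clause (~q_31), q_31 = 0.
From the singleton clause (q_32), q_32 = 1.
Now (~q_32) is unsatisfied and unit — conflict.
Neither q_11 = 1 nor q_11 = 0 works.
No assignment satisfies every clause.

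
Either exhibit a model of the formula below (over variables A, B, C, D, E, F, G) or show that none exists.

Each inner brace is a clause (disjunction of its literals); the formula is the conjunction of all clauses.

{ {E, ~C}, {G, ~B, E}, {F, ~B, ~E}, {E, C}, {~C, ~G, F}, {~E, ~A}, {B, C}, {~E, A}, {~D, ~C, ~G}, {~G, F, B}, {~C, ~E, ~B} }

Branch on E: set E = 1.
Unit clause (~A) forces A = 0.
Now (A) is unsatisfied and unit — conflict.
That branch fails; take E = 0 instead.
Unit clause (~C) forces C = 0.
Now (C) is unsatisfied and unit — conflict.
Both values of E lead to a conflict.

UNSATISFIABLE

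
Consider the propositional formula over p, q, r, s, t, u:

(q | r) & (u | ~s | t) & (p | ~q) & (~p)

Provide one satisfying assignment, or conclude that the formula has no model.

Unit clause (~p) forces p = 0.
Unit clause (~q) forces q = 0.
Unit clause (r) forces r = 1.
Branch on u: set u = 0.
Branch on s: set s = 0.
Every clause is now satisfied; t is unconstrained.

p ↦ 0, q ↦ 0, r ↦ 1, s ↦ 0, t ↦ 0, u ↦ 0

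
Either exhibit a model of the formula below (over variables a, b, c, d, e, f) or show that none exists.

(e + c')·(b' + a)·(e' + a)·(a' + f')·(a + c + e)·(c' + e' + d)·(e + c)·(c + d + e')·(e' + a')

UNSATISFIABLE

Branch on e: set e = 1.
(a) alone gives a = 1.
Now (a') is unsatisfied and unit — conflict.
Backtrack on e: now try e = 0.
(c') alone gives c = 0.
Now (c) is unsatisfied and unit — conflict.
Neither e = 1 nor e = 0 works.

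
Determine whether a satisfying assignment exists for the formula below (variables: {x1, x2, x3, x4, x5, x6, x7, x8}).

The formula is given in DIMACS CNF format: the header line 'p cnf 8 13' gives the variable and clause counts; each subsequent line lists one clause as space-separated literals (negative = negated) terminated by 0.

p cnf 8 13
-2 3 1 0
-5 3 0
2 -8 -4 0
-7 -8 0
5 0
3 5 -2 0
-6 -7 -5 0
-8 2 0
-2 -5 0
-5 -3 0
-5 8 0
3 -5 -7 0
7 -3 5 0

Unsatisfiable

(x5) alone gives x5 = True.
(x3) alone gives x3 = True.
That conflicts with the unit clause (¬x3).
No assignment satisfies every clause.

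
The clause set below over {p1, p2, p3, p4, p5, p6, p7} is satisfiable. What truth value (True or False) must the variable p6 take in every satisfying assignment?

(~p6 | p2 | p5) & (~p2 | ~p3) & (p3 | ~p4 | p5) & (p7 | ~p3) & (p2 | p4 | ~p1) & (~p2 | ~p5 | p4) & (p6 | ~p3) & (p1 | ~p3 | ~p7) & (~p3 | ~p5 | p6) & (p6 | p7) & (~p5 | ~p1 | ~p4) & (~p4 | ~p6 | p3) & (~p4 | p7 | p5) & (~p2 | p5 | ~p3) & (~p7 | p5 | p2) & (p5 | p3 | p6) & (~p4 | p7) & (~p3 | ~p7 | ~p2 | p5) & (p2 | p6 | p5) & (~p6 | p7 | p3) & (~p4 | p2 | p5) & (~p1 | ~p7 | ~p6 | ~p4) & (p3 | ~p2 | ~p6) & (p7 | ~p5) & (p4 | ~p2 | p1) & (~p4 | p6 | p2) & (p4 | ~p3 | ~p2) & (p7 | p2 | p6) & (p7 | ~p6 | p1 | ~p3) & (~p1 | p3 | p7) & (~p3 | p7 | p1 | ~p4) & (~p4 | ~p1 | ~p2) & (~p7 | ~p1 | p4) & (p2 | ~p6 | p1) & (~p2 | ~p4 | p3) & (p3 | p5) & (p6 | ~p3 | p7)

False

Suppose p6 = 1.
Branch on p2: set p2 = 1.
Unit clause (~p3) forces p3 = 0.
But (p3) is also a unit clause — contradiction.
That branch fails; take p2 = 0 instead.
Unit clause (p5) forces p5 = 1.
Unit clause (p7) forces p7 = 1.
Unit clause (p1) forces p1 = 1.
Unit clause (p4) forces p4 = 1.
But (~p4) is also a unit clause — contradiction.
Neither p2 = 1 nor p2 = 0 works.
So every satisfying assignment has p6 = False.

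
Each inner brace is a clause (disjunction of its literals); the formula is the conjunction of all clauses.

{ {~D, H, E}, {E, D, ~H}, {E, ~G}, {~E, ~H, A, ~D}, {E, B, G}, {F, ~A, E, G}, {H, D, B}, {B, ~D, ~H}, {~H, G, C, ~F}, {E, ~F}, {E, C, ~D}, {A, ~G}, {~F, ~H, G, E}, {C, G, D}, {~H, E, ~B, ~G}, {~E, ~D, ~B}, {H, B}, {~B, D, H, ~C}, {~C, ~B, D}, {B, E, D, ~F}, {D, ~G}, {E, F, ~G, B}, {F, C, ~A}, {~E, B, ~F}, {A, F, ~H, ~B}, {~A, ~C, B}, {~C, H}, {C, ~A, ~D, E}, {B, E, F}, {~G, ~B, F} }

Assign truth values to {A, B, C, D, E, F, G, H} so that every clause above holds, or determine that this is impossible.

Suppose E = 1.
Suppose A = 0.
The clause (~G) is unit, so G = 0.
Suppose H = 1.
The clause (~D) is unit, so D = 0.
The clause (C) is unit, so C = 1.
The clause (~B) is unit, so B = 0.
The clause (~F) is unit, so F = 0.
This assignment satisfies each clause.

A ↦ 0,  B ↦ 0,  C ↦ 1,  D ↦ 0,  E ↦ 1,  F ↦ 0,  G ↦ 0,  H ↦ 1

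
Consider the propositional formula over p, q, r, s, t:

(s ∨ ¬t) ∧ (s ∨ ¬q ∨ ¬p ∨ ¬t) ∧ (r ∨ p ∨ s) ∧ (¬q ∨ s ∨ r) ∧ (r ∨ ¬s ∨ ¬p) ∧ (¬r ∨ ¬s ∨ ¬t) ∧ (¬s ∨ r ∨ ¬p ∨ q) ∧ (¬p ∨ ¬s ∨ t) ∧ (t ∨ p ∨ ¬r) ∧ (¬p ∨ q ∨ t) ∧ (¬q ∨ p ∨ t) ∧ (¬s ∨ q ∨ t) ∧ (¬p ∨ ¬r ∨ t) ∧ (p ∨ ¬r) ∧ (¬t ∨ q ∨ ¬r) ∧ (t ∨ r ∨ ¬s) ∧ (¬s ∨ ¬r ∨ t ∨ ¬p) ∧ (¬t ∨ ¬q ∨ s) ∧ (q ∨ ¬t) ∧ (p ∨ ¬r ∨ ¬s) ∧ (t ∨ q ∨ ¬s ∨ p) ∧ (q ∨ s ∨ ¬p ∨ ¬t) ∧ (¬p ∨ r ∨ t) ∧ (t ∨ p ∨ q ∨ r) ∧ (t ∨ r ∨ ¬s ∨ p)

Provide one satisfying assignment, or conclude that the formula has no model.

p=False; q=True; r=False; s=True; t=True

Try s = True.
Try r = False.
Unit clause (¬p) forces p = False.
Unit clause (t) forces t = True.
Unit clause (q) forces q = True.
This assignment satisfies each clause.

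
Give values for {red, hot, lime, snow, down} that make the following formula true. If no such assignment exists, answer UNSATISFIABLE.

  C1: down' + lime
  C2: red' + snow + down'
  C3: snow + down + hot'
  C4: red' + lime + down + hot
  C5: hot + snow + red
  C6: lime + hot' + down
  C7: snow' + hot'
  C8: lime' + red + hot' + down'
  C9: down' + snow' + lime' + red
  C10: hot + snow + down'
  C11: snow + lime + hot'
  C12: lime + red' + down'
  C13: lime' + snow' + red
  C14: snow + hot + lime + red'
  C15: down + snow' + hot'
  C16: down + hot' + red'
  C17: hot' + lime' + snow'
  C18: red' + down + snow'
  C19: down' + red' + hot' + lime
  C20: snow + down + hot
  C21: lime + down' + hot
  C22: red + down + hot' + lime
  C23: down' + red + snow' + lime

Branch on down: set down = 1.
The clause (lime) is unit, so lime = 1.
Branch on red: set red = 1.
The clause (snow) is unit, so snow = 1.
The clause (hot') is unit, so hot = 0.
All clauses are satisfied.

red=1,  hot=0,  lime=1,  snow=1,  down=1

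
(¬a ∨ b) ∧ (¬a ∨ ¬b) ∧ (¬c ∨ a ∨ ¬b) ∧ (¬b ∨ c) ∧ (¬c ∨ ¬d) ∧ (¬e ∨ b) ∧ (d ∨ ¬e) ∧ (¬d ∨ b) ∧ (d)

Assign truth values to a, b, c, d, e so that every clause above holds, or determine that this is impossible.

UNSATISFIABLE

(d) alone gives d = True.
(¬c) alone gives c = False.
(¬b) alone gives b = False.
That conflicts with the unit clause (b).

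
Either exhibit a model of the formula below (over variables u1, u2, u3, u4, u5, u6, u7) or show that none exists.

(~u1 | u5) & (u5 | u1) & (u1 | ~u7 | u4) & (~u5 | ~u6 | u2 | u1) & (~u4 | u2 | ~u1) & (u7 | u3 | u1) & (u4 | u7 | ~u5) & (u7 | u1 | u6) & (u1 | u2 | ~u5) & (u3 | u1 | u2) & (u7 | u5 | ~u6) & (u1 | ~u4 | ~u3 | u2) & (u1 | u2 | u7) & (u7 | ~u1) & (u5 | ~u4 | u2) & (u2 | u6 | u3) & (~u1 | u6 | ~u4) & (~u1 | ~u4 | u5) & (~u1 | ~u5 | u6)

u1=1; u2=1; u3=1; u4=1; u5=1; u6=1; u7=1

Case u1 = 1:
The clause (u5) is unit, so u5 = 1.
The clause (u7) is unit, so u7 = 1.
The clause (u6) is unit, so u6 = 1.
Case u4 = 1:
The clause (u2) is unit, so u2 = 1.
All clauses hold; u3 can take either value.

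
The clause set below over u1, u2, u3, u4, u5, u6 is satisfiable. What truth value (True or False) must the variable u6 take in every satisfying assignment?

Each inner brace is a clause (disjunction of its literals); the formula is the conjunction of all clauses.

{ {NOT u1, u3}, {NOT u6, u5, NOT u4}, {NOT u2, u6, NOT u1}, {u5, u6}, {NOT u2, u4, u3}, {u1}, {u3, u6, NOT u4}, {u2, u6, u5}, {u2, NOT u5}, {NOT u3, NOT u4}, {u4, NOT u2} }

True

Suppose u6 = false.
Unit clause (u5) forces u5 = true.
Unit clause (u1) forces u1 = true.
Unit clause (u3) forces u3 = true.
Unit clause (NOT u2) forces u2 = false.
Now (u2) is unsatisfied and unit — conflict.
So every satisfying assignment has u6 = True.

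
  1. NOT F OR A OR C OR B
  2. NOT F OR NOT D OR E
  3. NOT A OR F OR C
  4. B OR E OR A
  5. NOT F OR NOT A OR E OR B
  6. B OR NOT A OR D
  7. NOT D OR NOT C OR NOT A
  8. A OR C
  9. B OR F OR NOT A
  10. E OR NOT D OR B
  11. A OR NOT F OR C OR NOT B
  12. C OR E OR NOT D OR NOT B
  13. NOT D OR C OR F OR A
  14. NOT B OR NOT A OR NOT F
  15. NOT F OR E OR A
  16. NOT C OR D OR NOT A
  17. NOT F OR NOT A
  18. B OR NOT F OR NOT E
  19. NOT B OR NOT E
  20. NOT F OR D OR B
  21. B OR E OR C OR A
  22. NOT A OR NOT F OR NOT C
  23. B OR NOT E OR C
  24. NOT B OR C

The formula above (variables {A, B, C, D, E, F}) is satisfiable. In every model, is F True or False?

False

Suppose F = true.
From the singleton clause (NOT A), A = false.
From the singleton clause (C), C = true.
From the singleton clause (E), E = true.
From the singleton clause (B), B = true.
That conflicts with the unit clause (NOT B).
So every satisfying assignment has F = False.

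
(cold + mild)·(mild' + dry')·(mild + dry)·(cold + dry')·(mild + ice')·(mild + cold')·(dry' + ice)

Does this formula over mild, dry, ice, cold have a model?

Yes

Case cold = 0:
Unit clause (mild) forces mild = 1.
Unit clause (dry') forces dry = 0.
All clauses hold; ice can take either value.
A satisfying assignment: mild ↦ 1,  dry ↦ 0,  ice ↦ 1,  cold ↦ 0.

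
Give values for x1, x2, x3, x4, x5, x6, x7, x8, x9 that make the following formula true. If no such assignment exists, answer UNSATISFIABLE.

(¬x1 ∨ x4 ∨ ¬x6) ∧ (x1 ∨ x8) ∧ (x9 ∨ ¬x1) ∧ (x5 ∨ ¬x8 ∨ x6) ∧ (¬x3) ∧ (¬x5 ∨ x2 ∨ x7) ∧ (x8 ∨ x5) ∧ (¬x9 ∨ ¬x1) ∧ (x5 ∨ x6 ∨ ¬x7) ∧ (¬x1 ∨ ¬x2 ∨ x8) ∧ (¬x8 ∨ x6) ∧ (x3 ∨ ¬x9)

x1: False, x2: False, x3: False, x4: True, x5: False, x6: True, x7: True, x8: True, x9: False

Unit clause (¬x3) forces x3 = False.
Unit clause (¬x9) forces x9 = False.
Unit clause (¬x1) forces x1 = False.
Unit clause (x8) forces x8 = True.
Unit clause (x6) forces x6 = True.
Case x5 = False:
Every clause is now satisfied; x2, x4, x7 are unconstrained.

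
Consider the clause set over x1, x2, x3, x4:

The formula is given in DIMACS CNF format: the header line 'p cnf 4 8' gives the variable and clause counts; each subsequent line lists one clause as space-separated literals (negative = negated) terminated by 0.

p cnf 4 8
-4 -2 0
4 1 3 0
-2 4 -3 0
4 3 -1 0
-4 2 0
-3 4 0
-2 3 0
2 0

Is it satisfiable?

No, unsatisfiable

Unit clause (x2) forces x2 = True.
Unit clause (¬x4) forces x4 = False.
Unit clause (¬x3) forces x3 = False.
But (x3) is also a unit clause — contradiction.
No assignment satisfies every clause.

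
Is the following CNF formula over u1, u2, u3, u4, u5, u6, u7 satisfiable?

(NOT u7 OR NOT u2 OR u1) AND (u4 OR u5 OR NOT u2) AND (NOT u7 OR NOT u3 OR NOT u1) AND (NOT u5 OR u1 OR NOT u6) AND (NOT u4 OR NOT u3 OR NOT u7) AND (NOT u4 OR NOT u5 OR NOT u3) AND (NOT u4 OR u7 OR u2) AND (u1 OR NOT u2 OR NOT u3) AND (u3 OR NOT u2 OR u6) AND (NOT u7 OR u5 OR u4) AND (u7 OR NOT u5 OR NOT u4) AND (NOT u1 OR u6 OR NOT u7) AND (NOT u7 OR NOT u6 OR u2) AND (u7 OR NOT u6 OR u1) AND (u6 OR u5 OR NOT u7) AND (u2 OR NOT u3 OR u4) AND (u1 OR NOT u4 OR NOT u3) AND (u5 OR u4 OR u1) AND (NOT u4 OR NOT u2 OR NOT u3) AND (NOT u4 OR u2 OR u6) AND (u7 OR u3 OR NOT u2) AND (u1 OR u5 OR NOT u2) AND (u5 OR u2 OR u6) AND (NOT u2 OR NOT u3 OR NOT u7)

Try u7 = true.
Try u2 = true.
From the singleton clause (u1), u1 = true.
From the singleton clause (NOT u3), u3 = false.
From the singleton clause (u6), u6 = true.
Try u4 = true.
No clause remains; u5 is free.
A satisfying assignment: u1 ↦ true,  u2 ↦ true,  u3 ↦ false,  u4 ↦ true,  u5 ↦ false,  u6 ↦ true,  u7 ↦ true.

Yes, satisfiable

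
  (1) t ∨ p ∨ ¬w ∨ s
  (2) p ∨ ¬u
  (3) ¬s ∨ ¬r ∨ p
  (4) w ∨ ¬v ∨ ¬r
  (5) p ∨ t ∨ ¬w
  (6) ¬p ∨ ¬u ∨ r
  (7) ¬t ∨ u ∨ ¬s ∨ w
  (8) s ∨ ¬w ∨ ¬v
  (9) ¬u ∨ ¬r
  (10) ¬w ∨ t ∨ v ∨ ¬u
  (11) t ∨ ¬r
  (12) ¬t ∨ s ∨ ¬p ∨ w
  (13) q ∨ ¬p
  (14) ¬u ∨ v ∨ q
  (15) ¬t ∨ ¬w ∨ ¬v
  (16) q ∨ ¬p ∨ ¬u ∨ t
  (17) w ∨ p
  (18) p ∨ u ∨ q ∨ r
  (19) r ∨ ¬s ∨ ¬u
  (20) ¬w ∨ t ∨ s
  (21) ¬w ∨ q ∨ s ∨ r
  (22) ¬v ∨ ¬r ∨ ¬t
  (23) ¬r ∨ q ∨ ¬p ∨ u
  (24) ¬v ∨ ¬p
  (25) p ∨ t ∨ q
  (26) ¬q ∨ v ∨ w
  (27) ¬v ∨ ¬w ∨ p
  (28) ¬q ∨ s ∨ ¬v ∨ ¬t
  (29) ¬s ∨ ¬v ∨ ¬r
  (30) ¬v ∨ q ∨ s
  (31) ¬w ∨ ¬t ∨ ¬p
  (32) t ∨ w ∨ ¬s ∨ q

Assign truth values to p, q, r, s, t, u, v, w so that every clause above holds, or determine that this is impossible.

Suppose p = False.
The clause (¬u) is unit, so u = False.
The clause (w) is unit, so w = True.
The clause (t) is unit, so t = True.
The clause (¬v) is unit, so v = False.
Suppose s = True.
The clause (¬r) is unit, so r = False.
The clause (q) is unit, so q = True.
This assignment satisfies each clause.

p=False,  q=True,  r=False,  s=True,  t=True,  u=False,  v=False,  w=True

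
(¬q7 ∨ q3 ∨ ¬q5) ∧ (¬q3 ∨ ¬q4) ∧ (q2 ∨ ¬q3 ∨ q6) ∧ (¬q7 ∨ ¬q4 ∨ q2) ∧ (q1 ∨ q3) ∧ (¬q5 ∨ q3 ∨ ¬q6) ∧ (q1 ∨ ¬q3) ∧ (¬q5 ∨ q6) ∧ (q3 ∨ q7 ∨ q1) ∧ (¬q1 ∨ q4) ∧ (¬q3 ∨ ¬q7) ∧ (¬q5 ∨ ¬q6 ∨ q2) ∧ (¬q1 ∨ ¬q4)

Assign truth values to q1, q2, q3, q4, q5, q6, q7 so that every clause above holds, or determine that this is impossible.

UNSATISFIABLE

Case q3 = False:
The clause (q1) is unit, so q1 = True.
The clause (q4) is unit, so q4 = True.
That conflicts with the unit clause (¬q4).
So q3 must be the other value — set q3 = True.
The clause (¬q4) is unit, so q4 = False.
The clause (q1) is unit, so q1 = True.
That conflicts with the unit clause (¬q1).
Both values of q3 lead to a conflict.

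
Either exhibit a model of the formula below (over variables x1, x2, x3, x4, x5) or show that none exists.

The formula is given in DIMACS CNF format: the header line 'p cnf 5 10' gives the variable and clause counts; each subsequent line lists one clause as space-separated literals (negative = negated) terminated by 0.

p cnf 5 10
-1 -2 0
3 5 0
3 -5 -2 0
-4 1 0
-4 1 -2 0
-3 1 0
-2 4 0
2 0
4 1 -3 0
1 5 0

UNSATISFIABLE

Unit clause (x2) forces x2 = True.
Unit clause (¬x1) forces x1 = False.
Unit clause (¬x4) forces x4 = False.
But (x4) is also a unit clause — contradiction.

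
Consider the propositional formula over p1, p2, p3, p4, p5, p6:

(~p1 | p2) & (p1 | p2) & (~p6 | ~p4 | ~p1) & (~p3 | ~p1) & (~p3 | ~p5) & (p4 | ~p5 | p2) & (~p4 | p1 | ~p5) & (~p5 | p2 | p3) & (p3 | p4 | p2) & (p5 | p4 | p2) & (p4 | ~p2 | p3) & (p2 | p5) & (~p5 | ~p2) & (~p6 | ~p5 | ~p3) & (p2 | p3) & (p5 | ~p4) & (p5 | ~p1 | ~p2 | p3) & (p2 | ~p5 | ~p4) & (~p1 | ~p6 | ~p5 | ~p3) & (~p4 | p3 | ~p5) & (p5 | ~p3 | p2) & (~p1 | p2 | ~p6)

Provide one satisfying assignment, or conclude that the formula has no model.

p1 ↦ 0,  p2 ↦ 1,  p3 ↦ 1,  p4 ↦ 0,  p5 ↦ 0,  p6 ↦ 0

Case p1 = 0:
From the singleton clause (p2), p2 = 1.
From the singleton clause (~p5), p5 = 0.
From the singleton clause (~p4), p4 = 0.
From the singleton clause (p3), p3 = 1.
No clause remains; p6 is free.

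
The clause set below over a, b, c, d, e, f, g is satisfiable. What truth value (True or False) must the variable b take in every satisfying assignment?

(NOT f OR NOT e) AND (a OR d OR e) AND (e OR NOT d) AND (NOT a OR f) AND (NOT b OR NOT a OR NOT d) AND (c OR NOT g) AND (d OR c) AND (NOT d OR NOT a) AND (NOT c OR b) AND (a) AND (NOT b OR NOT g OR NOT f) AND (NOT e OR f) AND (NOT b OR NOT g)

Suppose b = false.
The clause (NOT c) is unit, so c = false.
The clause (NOT g) is unit, so g = false.
The clause (d) is unit, so d = true.
The clause (e) is unit, so e = true.
The clause (NOT f) is unit, so f = false.
Now (f) is unsatisfied and unit — conflict.
So every satisfying assignment has b = True.

True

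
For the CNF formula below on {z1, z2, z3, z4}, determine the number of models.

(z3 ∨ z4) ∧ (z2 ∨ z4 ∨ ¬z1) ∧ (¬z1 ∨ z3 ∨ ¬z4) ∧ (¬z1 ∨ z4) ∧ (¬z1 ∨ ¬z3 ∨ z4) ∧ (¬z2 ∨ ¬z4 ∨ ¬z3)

6

There are 2^4 = 16 truth assignments over (z1, z2, z3, z4).
Check each against the 6 clauses (columns in the order z1, z2, z3, z4):
  F F F F  ✗ fails (z3 ∨ z4)
  F F F T  ✓ satisfies all
  F F T F  ✓ satisfies all
  F F T T  ✓ satisfies all
  F T F F  ✗ fails (z3 ∨ z4)
  F T F T  ✓ satisfies all
  F T T F  ✓ satisfies all
  F T T T  ✗ fails (¬z2 ∨ ¬z4 ∨ ¬z3)
  T F F F  ✗ fails (z3 ∨ z4)
  T F F T  ✗ fails (¬z1 ∨ z3 ∨ ¬z4)
  T F T F  ✗ fails (z2 ∨ z4 ∨ ¬z1)
  T F T T  ✓ satisfies all
  T T F F  ✗ fails (z3 ∨ z4)
  T T F T  ✗ fails (¬z1 ∨ z3 ∨ ¬z4)
  T T T F  ✗ fails (¬z1 ∨ z4)
  T T T T  ✗ fails (¬z2 ∨ ¬z4 ∨ ¬z3)
6 of the 16 rows are models.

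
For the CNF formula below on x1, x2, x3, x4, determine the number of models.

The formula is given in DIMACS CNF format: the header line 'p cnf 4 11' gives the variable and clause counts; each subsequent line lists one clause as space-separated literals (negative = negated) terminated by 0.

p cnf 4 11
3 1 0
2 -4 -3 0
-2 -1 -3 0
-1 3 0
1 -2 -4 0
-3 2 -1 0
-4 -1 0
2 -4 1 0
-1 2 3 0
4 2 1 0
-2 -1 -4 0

1

There are 2^4 = 16 truth assignments over (x1, x2, x3, x4).
Check each against the 11 clauses (columns in the order x1, x2, x3, x4):
  F F F F  ✗ fails (x3 ∨ x1)
  F F F T  ✗ fails (x3 ∨ x1)
  F F T F  ✗ fails (x4 ∨ x2 ∨ x1)
  F F T T  ✗ fails (x2 ∨ ¬x4 ∨ ¬x3)
  F T F F  ✗ fails (x3 ∨ x1)
  F T F T  ✗ fails (x3 ∨ x1)
  F T T F  ✓ satisfies all
  F T T T  ✗ fails (x1 ∨ ¬x2 ∨ ¬x4)
  T F F F  ✗ fails (¬x1 ∨ x3)
  T F F T  ✗ fails (¬x1 ∨ x3)
  T F T F  ✗ fails (¬x3 ∨ x2 ∨ ¬x1)
  T F T T  ✗ fails (x2 ∨ ¬x4 ∨ ¬x3)
  T T F F  ✗ fails (¬x1 ∨ x3)
  T T F T  ✗ fails (¬x1 ∨ x3)
  T T T F  ✗ fails (¬x2 ∨ ¬x1 ∨ ¬x3)
  T T T T  ✗ fails (¬x2 ∨ ¬x1 ∨ ¬x3)
1 of the 16 rows is a model.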